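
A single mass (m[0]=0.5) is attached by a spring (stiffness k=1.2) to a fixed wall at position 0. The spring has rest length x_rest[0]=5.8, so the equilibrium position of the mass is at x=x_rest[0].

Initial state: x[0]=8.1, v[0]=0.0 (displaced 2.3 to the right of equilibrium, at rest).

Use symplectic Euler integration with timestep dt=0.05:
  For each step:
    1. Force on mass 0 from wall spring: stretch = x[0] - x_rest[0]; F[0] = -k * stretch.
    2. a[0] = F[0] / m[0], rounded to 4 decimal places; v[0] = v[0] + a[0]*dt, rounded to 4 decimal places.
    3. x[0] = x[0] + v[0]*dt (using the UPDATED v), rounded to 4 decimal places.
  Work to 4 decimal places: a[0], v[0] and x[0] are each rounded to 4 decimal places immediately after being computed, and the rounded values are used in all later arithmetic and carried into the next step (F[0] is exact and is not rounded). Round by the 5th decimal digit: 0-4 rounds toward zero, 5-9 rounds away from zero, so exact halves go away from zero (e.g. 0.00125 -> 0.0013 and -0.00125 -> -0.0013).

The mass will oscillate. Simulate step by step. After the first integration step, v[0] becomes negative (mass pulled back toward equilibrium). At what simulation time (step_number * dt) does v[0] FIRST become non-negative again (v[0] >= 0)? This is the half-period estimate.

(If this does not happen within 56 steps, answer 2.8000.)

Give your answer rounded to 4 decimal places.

Step 0: x=[8.1000] v=[0.0000]
Step 1: x=[8.0862] v=[-0.2760]
Step 2: x=[8.0587] v=[-0.5503]
Step 3: x=[8.0176] v=[-0.8213]
Step 4: x=[7.9632] v=[-1.0874]
Step 5: x=[7.8959] v=[-1.3470]
Step 6: x=[7.8160] v=[-1.5985]
Step 7: x=[7.7240] v=[-1.8404]
Step 8: x=[7.6204] v=[-2.0713]
Step 9: x=[7.5059] v=[-2.2898]
Step 10: x=[7.3812] v=[-2.4945]
Step 11: x=[7.2470] v=[-2.6842]
Step 12: x=[7.1041] v=[-2.8578]
Step 13: x=[6.9534] v=[-3.0143]
Step 14: x=[6.7958] v=[-3.1527]
Step 15: x=[6.6322] v=[-3.2722]
Step 16: x=[6.4636] v=[-3.3721]
Step 17: x=[6.2910] v=[-3.4517]
Step 18: x=[6.1155] v=[-3.5106]
Step 19: x=[5.9381] v=[-3.5485]
Step 20: x=[5.7598] v=[-3.5651]
Step 21: x=[5.5818] v=[-3.5603]
Step 22: x=[5.4051] v=[-3.5341]
Step 23: x=[5.2308] v=[-3.4867]
Step 24: x=[5.0599] v=[-3.4184]
Step 25: x=[4.8934] v=[-3.3296]
Step 26: x=[4.7324] v=[-3.2208]
Step 27: x=[4.5778] v=[-3.0927]
Step 28: x=[4.4305] v=[-2.9460]
Step 29: x=[4.2914] v=[-2.7817]
Step 30: x=[4.1614] v=[-2.6007]
Step 31: x=[4.0412] v=[-2.4041]
Step 32: x=[3.9316] v=[-2.1930]
Step 33: x=[3.8332] v=[-1.9688]
Step 34: x=[3.7466] v=[-1.7328]
Step 35: x=[3.6723] v=[-1.4864]
Step 36: x=[3.6107] v=[-1.2311]
Step 37: x=[3.5623] v=[-0.9684]
Step 38: x=[3.5273] v=[-0.6999]
Step 39: x=[3.5059] v=[-0.4272]
Step 40: x=[3.4983] v=[-0.1519]
Step 41: x=[3.5045] v=[0.1243]
First v>=0 after going negative at step 41, time=2.0500

Answer: 2.0500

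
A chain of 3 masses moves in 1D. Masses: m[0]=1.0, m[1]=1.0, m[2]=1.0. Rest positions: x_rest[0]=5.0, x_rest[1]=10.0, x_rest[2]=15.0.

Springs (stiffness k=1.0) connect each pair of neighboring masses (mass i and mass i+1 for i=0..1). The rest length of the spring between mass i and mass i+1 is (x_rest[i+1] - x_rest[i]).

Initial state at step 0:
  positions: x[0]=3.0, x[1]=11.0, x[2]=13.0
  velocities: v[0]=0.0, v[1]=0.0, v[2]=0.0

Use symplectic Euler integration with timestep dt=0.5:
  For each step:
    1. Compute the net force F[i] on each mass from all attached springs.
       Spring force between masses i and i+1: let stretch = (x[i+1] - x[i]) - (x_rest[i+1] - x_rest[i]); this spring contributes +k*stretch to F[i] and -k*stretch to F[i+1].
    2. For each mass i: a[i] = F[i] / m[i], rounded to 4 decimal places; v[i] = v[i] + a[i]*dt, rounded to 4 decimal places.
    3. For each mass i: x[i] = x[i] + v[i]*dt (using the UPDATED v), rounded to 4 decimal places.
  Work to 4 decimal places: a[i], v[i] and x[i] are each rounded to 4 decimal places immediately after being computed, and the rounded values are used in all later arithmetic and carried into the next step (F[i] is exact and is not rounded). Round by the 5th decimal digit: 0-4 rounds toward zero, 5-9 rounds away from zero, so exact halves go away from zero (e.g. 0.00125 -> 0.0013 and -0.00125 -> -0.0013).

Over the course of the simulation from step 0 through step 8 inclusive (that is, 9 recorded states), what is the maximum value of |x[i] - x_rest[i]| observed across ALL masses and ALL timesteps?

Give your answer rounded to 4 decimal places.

Answer: 3.2187

Derivation:
Step 0: x=[3.0000 11.0000 13.0000] v=[0.0000 0.0000 0.0000]
Step 1: x=[3.7500 9.5000 13.7500] v=[1.5000 -3.0000 1.5000]
Step 2: x=[4.6875 7.6250 14.6875] v=[1.8750 -3.7500 1.8750]
Step 3: x=[5.1094 6.7813 15.1094] v=[0.8438 -1.6875 0.8438]
Step 4: x=[4.6993 7.6016 14.6993] v=[-0.8203 1.6406 -0.8203]
Step 5: x=[3.7647 9.4708 13.7647] v=[-1.8692 3.7383 -1.8692]
Step 6: x=[3.0066 10.9869 13.0066] v=[-1.5162 3.0322 -1.5162]
Step 7: x=[2.9936 11.0129 12.9936] v=[-0.0261 0.0519 -0.0261]
Step 8: x=[3.7354 9.5292 13.7354] v=[1.4836 -2.9674 1.4836]
Max displacement = 3.2187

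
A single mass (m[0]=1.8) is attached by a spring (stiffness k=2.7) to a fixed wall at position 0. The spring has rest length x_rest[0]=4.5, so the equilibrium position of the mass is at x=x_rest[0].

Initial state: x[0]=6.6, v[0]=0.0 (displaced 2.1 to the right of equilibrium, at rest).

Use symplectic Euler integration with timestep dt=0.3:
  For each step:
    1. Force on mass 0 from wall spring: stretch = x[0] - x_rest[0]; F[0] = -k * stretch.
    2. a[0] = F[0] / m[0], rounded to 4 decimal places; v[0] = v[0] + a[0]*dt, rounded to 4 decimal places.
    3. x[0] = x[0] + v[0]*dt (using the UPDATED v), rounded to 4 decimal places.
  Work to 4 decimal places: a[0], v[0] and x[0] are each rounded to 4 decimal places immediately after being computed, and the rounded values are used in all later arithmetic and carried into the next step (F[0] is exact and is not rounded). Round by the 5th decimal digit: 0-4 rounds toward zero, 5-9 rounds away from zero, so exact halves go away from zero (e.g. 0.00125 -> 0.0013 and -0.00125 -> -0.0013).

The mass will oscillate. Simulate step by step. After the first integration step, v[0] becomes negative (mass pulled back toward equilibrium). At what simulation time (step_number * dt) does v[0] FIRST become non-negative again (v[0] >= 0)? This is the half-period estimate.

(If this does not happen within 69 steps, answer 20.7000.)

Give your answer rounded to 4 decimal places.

Step 0: x=[6.6000] v=[0.0000]
Step 1: x=[6.3165] v=[-0.9450]
Step 2: x=[5.7878] v=[-1.7624]
Step 3: x=[5.0852] v=[-2.3419]
Step 4: x=[4.3036] v=[-2.6052]
Step 5: x=[3.5486] v=[-2.5168]
Step 6: x=[2.9220] v=[-2.0887]
Step 7: x=[2.5084] v=[-1.3786]
Step 8: x=[2.3637] v=[-0.4824]
Step 9: x=[2.5074] v=[0.4790]
First v>=0 after going negative at step 9, time=2.7000

Answer: 2.7000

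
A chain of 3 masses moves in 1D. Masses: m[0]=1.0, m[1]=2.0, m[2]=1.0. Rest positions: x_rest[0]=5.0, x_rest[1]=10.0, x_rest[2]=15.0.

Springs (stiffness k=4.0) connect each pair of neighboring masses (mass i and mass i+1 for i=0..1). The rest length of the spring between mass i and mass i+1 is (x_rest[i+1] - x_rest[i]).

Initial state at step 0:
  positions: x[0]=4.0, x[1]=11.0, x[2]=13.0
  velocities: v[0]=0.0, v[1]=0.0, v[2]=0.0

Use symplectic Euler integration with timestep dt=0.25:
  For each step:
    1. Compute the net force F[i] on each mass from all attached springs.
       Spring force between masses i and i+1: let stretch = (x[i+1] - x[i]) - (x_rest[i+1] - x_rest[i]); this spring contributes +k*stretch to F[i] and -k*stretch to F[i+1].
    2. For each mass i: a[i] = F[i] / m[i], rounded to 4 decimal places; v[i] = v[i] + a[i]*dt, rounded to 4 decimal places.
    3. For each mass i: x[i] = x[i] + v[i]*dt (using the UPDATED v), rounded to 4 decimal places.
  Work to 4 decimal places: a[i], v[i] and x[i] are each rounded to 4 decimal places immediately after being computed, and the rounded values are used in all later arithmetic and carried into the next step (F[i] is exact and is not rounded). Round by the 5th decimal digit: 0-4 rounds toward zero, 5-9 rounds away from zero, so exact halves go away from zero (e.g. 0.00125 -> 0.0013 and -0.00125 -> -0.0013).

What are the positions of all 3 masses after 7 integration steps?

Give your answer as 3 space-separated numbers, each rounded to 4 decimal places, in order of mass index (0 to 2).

Answer: 3.4694 10.6192 14.2924

Derivation:
Step 0: x=[4.0000 11.0000 13.0000] v=[0.0000 0.0000 0.0000]
Step 1: x=[4.5000 10.3750 13.7500] v=[2.0000 -2.5000 3.0000]
Step 2: x=[5.2188 9.4375 14.9063] v=[2.8750 -3.7500 4.6250]
Step 3: x=[5.7422 8.6563 15.9454] v=[2.0937 -3.1250 4.1562]
Step 4: x=[5.7442 8.4219 16.4122] v=[0.0078 -0.9375 1.8671]
Step 5: x=[5.1656 8.8516 16.1314] v=[-2.3145 1.7188 -1.1232]
Step 6: x=[4.2585 9.7305 15.2807] v=[-3.6285 3.5157 -3.4030]
Step 7: x=[3.4694 10.6192 14.2924] v=[-3.1565 3.5548 -3.9532]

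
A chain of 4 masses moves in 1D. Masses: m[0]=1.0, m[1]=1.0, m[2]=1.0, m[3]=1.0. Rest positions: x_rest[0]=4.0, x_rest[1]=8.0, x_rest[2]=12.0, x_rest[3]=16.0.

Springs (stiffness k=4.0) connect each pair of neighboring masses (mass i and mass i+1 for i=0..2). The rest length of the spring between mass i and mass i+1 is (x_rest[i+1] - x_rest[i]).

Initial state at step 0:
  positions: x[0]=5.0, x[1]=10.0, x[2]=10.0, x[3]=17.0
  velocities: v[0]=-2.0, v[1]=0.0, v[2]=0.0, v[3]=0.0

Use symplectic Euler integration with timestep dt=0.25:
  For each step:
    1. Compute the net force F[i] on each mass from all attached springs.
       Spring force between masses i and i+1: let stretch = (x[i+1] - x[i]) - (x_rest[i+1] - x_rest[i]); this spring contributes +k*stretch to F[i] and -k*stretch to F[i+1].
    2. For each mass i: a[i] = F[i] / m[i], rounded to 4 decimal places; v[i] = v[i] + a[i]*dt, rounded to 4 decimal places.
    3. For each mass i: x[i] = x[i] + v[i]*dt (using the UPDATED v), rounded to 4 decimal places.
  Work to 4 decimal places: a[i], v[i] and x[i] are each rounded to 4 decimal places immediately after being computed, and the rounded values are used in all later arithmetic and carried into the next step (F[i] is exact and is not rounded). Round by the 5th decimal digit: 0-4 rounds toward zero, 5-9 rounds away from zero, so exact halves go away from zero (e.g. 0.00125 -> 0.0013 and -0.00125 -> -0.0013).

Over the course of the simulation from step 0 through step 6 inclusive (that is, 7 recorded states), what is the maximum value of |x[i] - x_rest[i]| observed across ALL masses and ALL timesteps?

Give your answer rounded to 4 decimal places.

Answer: 2.7188

Derivation:
Step 0: x=[5.0000 10.0000 10.0000 17.0000] v=[-2.0000 0.0000 0.0000 0.0000]
Step 1: x=[4.7500 8.7500 11.7500 16.2500] v=[-1.0000 -5.0000 7.0000 -3.0000]
Step 2: x=[4.5000 7.2500 13.8750 15.3750] v=[-1.0000 -6.0000 8.5000 -3.5000]
Step 3: x=[3.9375 6.7188 14.7188 15.1250] v=[-2.2500 -2.1250 3.3750 -1.0000]
Step 4: x=[3.0703 7.4922 13.6641 15.7735] v=[-3.4687 3.0937 -4.2188 2.5938]
Step 5: x=[2.3086 8.7031 11.5938 16.8946] v=[-3.0468 4.8437 -8.2813 4.4844]
Step 6: x=[2.1455 9.0381 10.1260 17.6905] v=[-0.6523 1.3399 -5.8712 3.1836]
Max displacement = 2.7188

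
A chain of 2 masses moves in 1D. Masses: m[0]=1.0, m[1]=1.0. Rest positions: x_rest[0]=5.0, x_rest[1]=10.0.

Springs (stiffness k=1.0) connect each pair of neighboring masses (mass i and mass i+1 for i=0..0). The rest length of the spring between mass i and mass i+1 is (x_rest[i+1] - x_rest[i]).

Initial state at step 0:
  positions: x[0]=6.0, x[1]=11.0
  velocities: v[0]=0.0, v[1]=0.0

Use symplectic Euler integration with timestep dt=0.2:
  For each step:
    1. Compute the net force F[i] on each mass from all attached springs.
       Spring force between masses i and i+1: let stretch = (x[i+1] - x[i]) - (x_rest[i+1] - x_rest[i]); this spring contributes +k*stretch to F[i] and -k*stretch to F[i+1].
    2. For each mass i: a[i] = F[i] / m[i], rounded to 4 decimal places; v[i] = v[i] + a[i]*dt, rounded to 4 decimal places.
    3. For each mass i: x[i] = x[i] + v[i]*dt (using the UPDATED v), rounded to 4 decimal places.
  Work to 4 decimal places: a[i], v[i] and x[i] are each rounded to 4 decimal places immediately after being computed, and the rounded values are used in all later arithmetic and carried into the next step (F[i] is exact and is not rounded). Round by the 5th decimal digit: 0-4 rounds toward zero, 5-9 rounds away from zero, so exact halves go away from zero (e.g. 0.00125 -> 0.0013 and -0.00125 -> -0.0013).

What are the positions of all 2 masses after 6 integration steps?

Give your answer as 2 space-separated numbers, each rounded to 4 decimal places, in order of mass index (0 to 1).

Step 0: x=[6.0000 11.0000] v=[0.0000 0.0000]
Step 1: x=[6.0000 11.0000] v=[0.0000 0.0000]
Step 2: x=[6.0000 11.0000] v=[0.0000 0.0000]
Step 3: x=[6.0000 11.0000] v=[0.0000 0.0000]
Step 4: x=[6.0000 11.0000] v=[0.0000 0.0000]
Step 5: x=[6.0000 11.0000] v=[0.0000 0.0000]
Step 6: x=[6.0000 11.0000] v=[0.0000 0.0000]

Answer: 6.0000 11.0000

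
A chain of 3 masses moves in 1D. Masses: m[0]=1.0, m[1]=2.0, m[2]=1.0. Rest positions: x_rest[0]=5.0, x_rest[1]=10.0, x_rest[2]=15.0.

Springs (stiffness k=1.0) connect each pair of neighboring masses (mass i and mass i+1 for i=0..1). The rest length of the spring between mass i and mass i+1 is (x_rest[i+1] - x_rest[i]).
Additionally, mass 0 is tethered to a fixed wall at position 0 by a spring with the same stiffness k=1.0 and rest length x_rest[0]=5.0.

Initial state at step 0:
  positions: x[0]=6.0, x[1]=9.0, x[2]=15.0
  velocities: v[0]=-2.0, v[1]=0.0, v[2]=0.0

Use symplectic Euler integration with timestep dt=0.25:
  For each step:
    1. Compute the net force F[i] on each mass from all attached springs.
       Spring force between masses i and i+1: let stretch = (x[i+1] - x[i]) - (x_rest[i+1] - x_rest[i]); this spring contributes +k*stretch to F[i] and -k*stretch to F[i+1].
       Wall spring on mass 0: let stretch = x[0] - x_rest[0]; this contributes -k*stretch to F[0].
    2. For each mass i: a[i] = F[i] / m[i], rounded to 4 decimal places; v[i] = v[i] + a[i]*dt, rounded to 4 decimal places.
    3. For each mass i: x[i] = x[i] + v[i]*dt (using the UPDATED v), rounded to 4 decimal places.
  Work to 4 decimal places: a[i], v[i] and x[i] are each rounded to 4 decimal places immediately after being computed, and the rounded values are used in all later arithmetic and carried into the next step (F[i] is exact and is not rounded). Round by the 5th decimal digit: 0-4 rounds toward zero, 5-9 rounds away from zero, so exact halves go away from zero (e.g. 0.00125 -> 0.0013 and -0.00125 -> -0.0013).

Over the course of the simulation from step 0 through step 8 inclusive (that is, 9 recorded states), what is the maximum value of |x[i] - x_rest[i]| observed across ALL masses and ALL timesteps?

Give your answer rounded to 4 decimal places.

Step 0: x=[6.0000 9.0000 15.0000] v=[-2.0000 0.0000 0.0000]
Step 1: x=[5.3125 9.0938 14.9375] v=[-2.7500 0.3750 -0.2500]
Step 2: x=[4.5293 9.2520 14.8223] v=[-3.1328 0.6328 -0.4609]
Step 3: x=[3.7582 9.4367 14.6714] v=[-3.0845 0.7388 -0.6035]
Step 4: x=[3.1071 9.6075 14.5059] v=[-2.6044 0.6833 -0.6622]
Step 5: x=[2.6681 9.7283 14.3467] v=[-1.7561 0.4831 -0.6368]
Step 6: x=[2.5036 9.7728 14.2114] v=[-0.6581 0.1779 -0.5414]
Step 7: x=[2.6369 9.7288 14.1111] v=[0.5333 -0.1759 -0.4011]
Step 8: x=[3.0487 9.6002 14.0494] v=[1.6471 -0.5146 -0.2467]
Max displacement = 2.4964

Answer: 2.4964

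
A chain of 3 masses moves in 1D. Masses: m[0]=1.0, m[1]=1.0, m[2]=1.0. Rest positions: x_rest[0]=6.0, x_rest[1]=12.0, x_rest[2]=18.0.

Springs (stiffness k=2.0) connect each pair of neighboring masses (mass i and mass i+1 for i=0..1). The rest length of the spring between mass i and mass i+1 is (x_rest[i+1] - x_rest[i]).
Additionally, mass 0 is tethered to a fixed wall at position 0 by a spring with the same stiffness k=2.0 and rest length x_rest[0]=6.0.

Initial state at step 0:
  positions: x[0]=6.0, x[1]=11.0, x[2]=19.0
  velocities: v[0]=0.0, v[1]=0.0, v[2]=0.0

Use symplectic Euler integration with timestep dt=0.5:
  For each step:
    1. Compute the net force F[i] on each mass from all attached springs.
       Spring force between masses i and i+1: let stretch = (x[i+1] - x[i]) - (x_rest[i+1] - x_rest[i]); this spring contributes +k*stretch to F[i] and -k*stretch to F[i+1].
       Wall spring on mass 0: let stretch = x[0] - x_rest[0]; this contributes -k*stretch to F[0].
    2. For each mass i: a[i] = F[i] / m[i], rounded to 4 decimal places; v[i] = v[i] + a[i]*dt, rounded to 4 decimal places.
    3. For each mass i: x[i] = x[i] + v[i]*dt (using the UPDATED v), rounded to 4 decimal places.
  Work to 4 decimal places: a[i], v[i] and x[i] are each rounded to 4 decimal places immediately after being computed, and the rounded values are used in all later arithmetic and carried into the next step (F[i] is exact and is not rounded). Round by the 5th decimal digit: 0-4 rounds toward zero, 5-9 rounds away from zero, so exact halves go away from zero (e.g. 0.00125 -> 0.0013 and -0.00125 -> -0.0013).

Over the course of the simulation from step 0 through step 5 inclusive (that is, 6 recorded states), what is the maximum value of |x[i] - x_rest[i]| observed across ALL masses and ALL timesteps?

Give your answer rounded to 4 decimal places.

Step 0: x=[6.0000 11.0000 19.0000] v=[0.0000 0.0000 0.0000]
Step 1: x=[5.5000 12.5000 18.0000] v=[-1.0000 3.0000 -2.0000]
Step 2: x=[5.7500 13.2500 17.2500] v=[0.5000 1.5000 -1.5000]
Step 3: x=[6.8750 12.2500 17.5000] v=[2.2500 -2.0000 0.5000]
Step 4: x=[7.2500 11.1875 18.1250] v=[0.7500 -2.1250 1.2500]
Step 5: x=[5.9688 11.6250 18.2813] v=[-2.5625 0.8750 0.3125]
Max displacement = 1.2500

Answer: 1.2500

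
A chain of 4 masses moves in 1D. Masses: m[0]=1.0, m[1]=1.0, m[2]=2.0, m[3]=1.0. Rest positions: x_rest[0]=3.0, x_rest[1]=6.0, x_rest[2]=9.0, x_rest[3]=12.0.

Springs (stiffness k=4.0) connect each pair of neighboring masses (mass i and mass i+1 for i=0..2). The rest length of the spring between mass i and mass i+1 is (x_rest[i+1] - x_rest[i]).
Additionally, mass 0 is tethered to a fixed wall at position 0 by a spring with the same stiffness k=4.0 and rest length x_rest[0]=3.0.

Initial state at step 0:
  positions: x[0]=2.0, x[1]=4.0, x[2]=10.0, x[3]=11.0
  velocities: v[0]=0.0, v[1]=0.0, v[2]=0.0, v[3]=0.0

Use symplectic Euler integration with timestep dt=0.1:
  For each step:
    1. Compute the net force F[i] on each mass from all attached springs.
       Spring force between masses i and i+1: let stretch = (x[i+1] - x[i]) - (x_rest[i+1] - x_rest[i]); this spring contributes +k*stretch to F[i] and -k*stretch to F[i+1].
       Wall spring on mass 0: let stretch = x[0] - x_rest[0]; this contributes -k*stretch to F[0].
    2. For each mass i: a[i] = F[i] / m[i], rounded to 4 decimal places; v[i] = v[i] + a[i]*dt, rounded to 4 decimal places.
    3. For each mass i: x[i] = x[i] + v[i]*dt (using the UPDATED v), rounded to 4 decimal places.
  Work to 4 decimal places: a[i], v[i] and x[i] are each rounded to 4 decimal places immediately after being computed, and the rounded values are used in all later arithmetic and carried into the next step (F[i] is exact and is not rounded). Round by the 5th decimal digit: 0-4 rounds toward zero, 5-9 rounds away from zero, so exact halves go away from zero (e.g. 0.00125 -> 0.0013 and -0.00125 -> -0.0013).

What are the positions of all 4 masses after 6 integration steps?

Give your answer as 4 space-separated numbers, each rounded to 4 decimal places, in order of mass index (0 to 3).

Step 0: x=[2.0000 4.0000 10.0000 11.0000] v=[0.0000 0.0000 0.0000 0.0000]
Step 1: x=[2.0000 4.1600 9.9000 11.0800] v=[0.0000 1.6000 -1.0000 0.8000]
Step 2: x=[2.0064 4.4632 9.7088 11.2328] v=[0.0640 3.0320 -1.9120 1.5280]
Step 3: x=[2.0308 4.8780 9.4432 11.4446] v=[0.2442 4.1475 -2.6563 2.1184]
Step 4: x=[2.0879 5.3615 9.1263 11.6964] v=[0.5708 4.8347 -3.1691 2.5178]
Step 5: x=[2.1924 5.8646 8.7855 11.9654] v=[1.0451 5.0312 -3.4080 2.6898]
Step 6: x=[2.3561 6.3377 8.4499 12.2272] v=[1.6370 4.7307 -3.3562 2.6178]

Answer: 2.3561 6.3377 8.4499 12.2272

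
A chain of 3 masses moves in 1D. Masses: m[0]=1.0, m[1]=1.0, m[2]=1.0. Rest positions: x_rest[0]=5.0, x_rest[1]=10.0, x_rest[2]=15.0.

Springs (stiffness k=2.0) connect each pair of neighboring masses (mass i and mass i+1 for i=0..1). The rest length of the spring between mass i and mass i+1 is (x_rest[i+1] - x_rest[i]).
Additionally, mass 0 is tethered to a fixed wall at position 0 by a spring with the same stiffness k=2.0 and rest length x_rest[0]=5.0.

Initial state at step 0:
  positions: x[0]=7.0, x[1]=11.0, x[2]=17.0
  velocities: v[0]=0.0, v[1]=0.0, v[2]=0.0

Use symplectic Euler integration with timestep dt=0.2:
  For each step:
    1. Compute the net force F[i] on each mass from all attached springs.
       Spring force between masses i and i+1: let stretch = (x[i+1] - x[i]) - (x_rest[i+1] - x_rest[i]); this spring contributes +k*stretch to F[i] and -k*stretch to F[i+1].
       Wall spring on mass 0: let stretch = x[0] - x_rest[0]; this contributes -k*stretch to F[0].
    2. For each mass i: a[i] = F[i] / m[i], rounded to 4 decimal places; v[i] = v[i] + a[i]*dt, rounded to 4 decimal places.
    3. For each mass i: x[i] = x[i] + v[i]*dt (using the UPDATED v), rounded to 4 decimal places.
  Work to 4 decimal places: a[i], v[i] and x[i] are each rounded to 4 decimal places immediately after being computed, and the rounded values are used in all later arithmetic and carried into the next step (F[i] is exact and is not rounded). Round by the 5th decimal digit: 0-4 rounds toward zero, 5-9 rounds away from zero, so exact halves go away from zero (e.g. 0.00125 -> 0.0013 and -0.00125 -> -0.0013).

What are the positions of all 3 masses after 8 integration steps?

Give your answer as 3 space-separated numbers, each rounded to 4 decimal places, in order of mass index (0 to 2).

Step 0: x=[7.0000 11.0000 17.0000] v=[0.0000 0.0000 0.0000]
Step 1: x=[6.7600 11.1600 16.9200] v=[-1.2000 0.8000 -0.4000]
Step 2: x=[6.3312 11.4288 16.7792] v=[-2.1440 1.3440 -0.7040]
Step 3: x=[5.8037 11.7178 16.6104] v=[-2.6374 1.4451 -0.8442]
Step 4: x=[5.2851 11.9251 16.4502] v=[-2.5932 1.0365 -0.8012]
Step 5: x=[4.8749 11.9632 16.3280] v=[-2.0512 0.1905 -0.6112]
Step 6: x=[4.6417 11.7834 16.2566] v=[-1.1658 -0.8989 -0.3571]
Step 7: x=[4.6085 11.3901 16.2273] v=[-0.1658 -1.9663 -0.1464]
Step 8: x=[4.7492 10.8413 16.2110] v=[0.7034 -2.7441 -0.0813]

Answer: 4.7492 10.8413 16.2110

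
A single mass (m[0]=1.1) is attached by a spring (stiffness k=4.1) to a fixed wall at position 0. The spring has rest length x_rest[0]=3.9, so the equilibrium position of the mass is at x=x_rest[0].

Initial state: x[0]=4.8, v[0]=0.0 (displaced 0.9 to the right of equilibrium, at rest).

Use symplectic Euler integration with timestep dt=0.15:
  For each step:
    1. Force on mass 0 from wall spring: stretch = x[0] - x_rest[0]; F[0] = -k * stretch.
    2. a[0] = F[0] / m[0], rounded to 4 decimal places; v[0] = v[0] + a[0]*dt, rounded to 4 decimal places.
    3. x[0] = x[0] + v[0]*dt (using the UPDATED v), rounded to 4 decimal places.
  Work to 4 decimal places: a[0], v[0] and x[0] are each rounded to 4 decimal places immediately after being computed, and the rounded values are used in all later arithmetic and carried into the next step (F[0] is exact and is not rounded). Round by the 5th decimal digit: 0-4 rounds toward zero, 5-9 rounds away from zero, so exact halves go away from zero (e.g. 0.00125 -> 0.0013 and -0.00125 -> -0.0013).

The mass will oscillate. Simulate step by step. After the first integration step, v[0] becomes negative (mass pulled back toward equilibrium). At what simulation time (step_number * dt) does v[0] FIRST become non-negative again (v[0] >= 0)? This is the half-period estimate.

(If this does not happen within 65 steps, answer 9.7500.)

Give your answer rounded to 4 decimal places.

Answer: 1.6500

Derivation:
Step 0: x=[4.8000] v=[0.0000]
Step 1: x=[4.7245] v=[-0.5032]
Step 2: x=[4.5799] v=[-0.9642]
Step 3: x=[4.3783] v=[-1.3443]
Step 4: x=[4.1365] v=[-1.6117]
Step 5: x=[3.8749] v=[-1.7439]
Step 6: x=[3.6154] v=[-1.7299]
Step 7: x=[3.3798] v=[-1.5708]
Step 8: x=[3.1878] v=[-1.2800]
Step 9: x=[3.0555] v=[-0.8818]
Step 10: x=[2.9941] v=[-0.4096]
Step 11: x=[3.0086] v=[0.0969]
First v>=0 after going negative at step 11, time=1.6500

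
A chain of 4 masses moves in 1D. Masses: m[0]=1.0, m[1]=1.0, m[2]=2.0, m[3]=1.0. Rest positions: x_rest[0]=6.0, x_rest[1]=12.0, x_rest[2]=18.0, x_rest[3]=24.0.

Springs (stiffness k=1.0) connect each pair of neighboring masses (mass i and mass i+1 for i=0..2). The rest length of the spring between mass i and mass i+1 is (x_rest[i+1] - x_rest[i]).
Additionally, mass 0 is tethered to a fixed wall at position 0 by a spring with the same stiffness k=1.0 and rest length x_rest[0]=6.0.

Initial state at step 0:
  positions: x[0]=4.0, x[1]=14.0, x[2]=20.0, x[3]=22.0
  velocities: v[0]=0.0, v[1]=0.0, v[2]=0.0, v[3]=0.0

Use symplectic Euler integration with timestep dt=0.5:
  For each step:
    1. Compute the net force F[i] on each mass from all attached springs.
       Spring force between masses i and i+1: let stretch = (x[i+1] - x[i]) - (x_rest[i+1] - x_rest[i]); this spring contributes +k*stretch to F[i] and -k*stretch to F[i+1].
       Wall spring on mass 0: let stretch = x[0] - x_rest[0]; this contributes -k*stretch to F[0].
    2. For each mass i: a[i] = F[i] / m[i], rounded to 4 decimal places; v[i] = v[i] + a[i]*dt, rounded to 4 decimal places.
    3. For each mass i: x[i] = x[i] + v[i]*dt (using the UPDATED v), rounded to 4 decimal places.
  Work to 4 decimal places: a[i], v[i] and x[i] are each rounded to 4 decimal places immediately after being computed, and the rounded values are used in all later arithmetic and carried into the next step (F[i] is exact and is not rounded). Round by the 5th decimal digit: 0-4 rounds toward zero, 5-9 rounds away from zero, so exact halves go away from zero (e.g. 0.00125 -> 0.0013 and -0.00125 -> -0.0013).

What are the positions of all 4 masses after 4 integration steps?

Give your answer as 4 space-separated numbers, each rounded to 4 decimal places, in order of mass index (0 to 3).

Answer: 8.3203 11.5665 16.9219 27.2227

Derivation:
Step 0: x=[4.0000 14.0000 20.0000 22.0000] v=[0.0000 0.0000 0.0000 0.0000]
Step 1: x=[5.5000 13.0000 19.5000 23.0000] v=[3.0000 -2.0000 -1.0000 2.0000]
Step 2: x=[7.5000 11.7500 18.6250 24.6250] v=[4.0000 -2.5000 -1.7500 3.2500]
Step 3: x=[8.6875 11.1563 17.6406 26.2500] v=[2.3750 -1.1875 -1.9688 3.2500]
Step 4: x=[8.3203 11.5665 16.9219 27.2227] v=[-0.7344 0.8203 -1.4375 1.9453]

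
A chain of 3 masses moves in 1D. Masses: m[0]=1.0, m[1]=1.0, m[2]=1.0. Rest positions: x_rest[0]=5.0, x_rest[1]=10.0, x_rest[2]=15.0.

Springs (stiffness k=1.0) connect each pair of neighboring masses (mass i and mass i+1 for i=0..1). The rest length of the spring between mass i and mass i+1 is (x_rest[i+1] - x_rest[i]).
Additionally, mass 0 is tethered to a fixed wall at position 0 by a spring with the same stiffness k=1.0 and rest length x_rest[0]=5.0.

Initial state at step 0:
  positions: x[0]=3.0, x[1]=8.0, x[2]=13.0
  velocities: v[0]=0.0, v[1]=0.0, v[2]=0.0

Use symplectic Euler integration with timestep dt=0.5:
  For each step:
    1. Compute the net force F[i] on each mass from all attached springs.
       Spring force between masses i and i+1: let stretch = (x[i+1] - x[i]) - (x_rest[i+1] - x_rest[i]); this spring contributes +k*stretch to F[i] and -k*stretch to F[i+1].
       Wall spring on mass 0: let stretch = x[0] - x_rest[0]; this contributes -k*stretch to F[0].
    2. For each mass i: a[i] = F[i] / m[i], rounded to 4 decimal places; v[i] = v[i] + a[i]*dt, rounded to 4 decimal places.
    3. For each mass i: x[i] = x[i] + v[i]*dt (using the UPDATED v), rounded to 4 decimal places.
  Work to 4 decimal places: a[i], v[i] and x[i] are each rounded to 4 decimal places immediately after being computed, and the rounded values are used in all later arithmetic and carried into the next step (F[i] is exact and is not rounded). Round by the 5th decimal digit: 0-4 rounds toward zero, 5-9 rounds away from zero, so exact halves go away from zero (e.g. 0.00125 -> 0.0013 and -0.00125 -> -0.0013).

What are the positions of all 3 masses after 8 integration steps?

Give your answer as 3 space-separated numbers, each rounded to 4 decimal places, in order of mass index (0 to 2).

Answer: 4.9098 10.3961 16.1649

Derivation:
Step 0: x=[3.0000 8.0000 13.0000] v=[0.0000 0.0000 0.0000]
Step 1: x=[3.5000 8.0000 13.0000] v=[1.0000 0.0000 0.0000]
Step 2: x=[4.2500 8.1250 13.0000] v=[1.5000 0.2500 0.0000]
Step 3: x=[4.9063 8.5000 13.0313] v=[1.3125 0.7500 0.0625]
Step 4: x=[5.2344 9.1094 13.1798] v=[0.6562 1.2188 0.2969]
Step 5: x=[5.2227 9.7677 13.5607] v=[-0.0235 1.3165 0.7617]
Step 6: x=[5.0415 10.2380 14.2433] v=[-0.3624 0.9405 1.3652]
Step 7: x=[4.8991 10.4105 15.1746] v=[-0.2849 0.3449 1.8626]
Step 8: x=[4.9098 10.3961 16.1649] v=[0.0213 -0.0288 1.9806]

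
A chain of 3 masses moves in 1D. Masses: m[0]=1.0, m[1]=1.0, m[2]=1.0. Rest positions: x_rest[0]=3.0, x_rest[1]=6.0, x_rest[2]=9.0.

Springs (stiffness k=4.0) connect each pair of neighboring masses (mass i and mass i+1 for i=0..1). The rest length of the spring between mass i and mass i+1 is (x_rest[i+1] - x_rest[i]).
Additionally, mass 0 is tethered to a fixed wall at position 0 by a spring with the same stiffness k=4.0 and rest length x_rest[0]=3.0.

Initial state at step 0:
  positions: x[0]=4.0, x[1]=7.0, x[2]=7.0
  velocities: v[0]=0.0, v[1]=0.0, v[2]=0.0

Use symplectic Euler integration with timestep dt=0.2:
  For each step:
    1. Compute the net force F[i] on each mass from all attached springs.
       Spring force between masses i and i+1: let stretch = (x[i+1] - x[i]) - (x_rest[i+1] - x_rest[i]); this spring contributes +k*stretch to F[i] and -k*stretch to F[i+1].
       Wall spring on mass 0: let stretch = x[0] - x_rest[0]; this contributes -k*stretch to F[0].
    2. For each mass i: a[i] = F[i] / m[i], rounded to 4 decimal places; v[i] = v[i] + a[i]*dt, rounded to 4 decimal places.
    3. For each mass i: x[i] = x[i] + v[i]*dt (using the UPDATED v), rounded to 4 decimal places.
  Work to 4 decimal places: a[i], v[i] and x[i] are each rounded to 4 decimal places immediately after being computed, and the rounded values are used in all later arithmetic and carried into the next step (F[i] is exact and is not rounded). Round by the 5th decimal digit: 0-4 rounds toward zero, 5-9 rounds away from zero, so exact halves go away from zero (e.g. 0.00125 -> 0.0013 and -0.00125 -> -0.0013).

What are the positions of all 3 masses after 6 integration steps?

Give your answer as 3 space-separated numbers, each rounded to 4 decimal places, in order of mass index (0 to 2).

Step 0: x=[4.0000 7.0000 7.0000] v=[0.0000 0.0000 0.0000]
Step 1: x=[3.8400 6.5200 7.4800] v=[-0.8000 -2.4000 2.4000]
Step 2: x=[3.4944 5.7648 8.2864] v=[-1.7280 -3.7760 4.0320]
Step 3: x=[2.9530 5.0498 9.1693] v=[-2.7072 -3.5750 4.4147]
Step 4: x=[2.2746 4.6584 9.8731] v=[-3.3922 -1.9568 3.5191]
Step 5: x=[1.6136 4.7200 10.2226] v=[-3.3048 0.3079 1.7473]
Step 6: x=[1.1915 5.1650 10.1716] v=[-2.1106 2.2249 -0.2548]

Answer: 1.1915 5.1650 10.1716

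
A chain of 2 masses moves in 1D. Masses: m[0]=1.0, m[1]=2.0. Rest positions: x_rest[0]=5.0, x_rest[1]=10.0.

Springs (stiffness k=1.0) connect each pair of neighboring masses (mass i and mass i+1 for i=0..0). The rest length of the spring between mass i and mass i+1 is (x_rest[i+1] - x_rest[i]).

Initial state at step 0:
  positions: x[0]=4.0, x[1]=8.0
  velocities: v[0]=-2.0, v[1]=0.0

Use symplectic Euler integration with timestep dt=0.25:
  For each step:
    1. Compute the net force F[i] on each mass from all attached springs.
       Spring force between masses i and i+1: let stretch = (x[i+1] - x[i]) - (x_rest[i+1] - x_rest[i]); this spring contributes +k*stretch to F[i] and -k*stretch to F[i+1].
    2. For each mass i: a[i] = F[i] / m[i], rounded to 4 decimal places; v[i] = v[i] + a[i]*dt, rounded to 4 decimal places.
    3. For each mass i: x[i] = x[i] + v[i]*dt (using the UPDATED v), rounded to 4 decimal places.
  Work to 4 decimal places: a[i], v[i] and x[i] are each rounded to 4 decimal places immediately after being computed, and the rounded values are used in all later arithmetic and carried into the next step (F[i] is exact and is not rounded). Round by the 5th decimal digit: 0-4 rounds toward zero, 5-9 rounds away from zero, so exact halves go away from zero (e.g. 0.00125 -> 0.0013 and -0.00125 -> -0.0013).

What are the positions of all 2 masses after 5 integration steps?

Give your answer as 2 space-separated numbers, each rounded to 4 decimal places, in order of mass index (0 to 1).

Step 0: x=[4.0000 8.0000] v=[-2.0000 0.0000]
Step 1: x=[3.4375 8.0313] v=[-2.2500 0.1250]
Step 2: x=[2.8496 8.0753] v=[-2.3516 0.1758]
Step 3: x=[2.2758 8.1122] v=[-2.2952 0.1476]
Step 4: x=[1.7543 8.1230] v=[-2.0861 0.0431]
Step 5: x=[1.3183 8.0910] v=[-1.7439 -0.1280]

Answer: 1.3183 8.0910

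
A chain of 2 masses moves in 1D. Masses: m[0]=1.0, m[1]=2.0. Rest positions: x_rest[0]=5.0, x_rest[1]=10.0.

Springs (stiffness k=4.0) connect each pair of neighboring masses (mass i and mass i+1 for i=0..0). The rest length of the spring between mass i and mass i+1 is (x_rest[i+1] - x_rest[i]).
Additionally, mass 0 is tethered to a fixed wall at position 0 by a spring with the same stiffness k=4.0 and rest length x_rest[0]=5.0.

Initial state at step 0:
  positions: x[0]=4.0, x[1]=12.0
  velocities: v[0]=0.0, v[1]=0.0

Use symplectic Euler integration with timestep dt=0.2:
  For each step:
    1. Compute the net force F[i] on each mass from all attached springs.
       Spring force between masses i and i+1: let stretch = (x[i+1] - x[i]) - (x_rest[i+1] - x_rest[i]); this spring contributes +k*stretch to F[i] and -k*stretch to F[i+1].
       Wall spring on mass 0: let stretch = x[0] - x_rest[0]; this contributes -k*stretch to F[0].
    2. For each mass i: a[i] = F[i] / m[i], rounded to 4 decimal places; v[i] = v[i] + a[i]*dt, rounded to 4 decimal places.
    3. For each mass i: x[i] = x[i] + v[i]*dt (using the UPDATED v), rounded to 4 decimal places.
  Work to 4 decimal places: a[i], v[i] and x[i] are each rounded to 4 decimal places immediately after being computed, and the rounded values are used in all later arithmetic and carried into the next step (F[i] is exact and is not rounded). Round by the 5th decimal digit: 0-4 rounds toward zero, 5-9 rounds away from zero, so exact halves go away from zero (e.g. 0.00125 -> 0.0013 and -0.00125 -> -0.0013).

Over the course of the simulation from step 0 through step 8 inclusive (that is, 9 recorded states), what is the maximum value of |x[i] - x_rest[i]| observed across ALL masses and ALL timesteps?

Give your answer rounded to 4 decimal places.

Step 0: x=[4.0000 12.0000] v=[0.0000 0.0000]
Step 1: x=[4.6400 11.7600] v=[3.2000 -1.2000]
Step 2: x=[5.6768 11.3504] v=[5.1840 -2.0480]
Step 3: x=[6.7131 10.8869] v=[5.1814 -2.3174]
Step 4: x=[7.3431 10.4895] v=[3.1500 -1.9869]
Step 5: x=[7.3016 10.2404] v=[-0.2074 -1.2455]
Step 6: x=[6.5621 10.1562] v=[-3.6976 -0.4210]
Step 7: x=[5.3477 10.1845] v=[-6.0720 0.1414]
Step 8: x=[4.0516 10.2258] v=[-6.4807 0.2067]
Max displacement = 2.3431

Answer: 2.3431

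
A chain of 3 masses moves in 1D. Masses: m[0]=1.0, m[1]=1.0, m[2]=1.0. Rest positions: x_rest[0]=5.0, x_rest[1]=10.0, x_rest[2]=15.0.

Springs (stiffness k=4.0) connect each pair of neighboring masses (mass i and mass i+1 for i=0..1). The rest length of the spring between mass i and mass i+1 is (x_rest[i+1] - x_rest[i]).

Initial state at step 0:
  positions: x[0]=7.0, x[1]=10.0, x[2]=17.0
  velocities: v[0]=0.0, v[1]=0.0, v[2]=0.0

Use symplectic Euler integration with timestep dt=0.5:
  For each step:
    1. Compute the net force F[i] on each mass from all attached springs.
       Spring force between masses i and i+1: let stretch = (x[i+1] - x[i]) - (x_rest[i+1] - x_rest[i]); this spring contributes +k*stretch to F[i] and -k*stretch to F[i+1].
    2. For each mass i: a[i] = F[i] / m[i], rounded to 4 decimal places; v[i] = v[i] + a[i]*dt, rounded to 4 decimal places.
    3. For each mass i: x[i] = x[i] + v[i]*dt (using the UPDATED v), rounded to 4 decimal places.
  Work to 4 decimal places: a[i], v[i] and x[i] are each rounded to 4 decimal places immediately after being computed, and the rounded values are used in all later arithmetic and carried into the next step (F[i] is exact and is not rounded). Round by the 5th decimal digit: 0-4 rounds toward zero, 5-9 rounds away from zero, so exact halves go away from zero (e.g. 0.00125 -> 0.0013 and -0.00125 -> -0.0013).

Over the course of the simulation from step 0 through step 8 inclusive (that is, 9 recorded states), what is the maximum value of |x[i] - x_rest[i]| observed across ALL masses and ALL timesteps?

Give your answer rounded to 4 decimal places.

Step 0: x=[7.0000 10.0000 17.0000] v=[0.0000 0.0000 0.0000]
Step 1: x=[5.0000 14.0000 15.0000] v=[-4.0000 8.0000 -4.0000]
Step 2: x=[7.0000 10.0000 17.0000] v=[4.0000 -8.0000 4.0000]
Step 3: x=[7.0000 10.0000 17.0000] v=[0.0000 0.0000 0.0000]
Step 4: x=[5.0000 14.0000 15.0000] v=[-4.0000 8.0000 -4.0000]
Step 5: x=[7.0000 10.0000 17.0000] v=[4.0000 -8.0000 4.0000]
Step 6: x=[7.0000 10.0000 17.0000] v=[0.0000 0.0000 0.0000]
Step 7: x=[5.0000 14.0000 15.0000] v=[-4.0000 8.0000 -4.0000]
Step 8: x=[7.0000 10.0000 17.0000] v=[4.0000 -8.0000 4.0000]
Max displacement = 4.0000

Answer: 4.0000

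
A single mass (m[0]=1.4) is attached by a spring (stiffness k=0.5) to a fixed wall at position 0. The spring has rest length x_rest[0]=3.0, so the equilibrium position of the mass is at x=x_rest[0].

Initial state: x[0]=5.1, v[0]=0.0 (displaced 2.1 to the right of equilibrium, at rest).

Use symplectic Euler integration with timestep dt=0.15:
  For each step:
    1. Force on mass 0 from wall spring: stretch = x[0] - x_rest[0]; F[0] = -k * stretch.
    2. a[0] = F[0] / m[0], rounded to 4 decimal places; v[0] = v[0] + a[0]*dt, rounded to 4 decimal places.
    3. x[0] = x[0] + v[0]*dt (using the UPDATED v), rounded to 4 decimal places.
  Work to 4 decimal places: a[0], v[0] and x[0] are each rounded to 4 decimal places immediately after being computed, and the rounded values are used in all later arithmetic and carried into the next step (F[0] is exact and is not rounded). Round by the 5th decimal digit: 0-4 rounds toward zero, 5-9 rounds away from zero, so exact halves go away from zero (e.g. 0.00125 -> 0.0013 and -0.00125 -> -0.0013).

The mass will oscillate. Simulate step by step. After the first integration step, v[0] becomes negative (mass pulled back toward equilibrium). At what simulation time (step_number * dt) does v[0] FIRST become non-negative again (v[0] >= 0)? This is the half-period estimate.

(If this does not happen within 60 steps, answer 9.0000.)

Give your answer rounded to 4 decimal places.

Step 0: x=[5.1000] v=[0.0000]
Step 1: x=[5.0831] v=[-0.1125]
Step 2: x=[5.0495] v=[-0.2241]
Step 3: x=[4.9994] v=[-0.3339]
Step 4: x=[4.9333] v=[-0.4410]
Step 5: x=[4.8516] v=[-0.5446]
Step 6: x=[4.7550] v=[-0.6438]
Step 7: x=[4.6443] v=[-0.7378]
Step 8: x=[4.5204] v=[-0.8259]
Step 9: x=[4.3843] v=[-0.9074]
Step 10: x=[4.2371] v=[-0.9816]
Step 11: x=[4.0799] v=[-1.0479]
Step 12: x=[3.9140] v=[-1.1058]
Step 13: x=[3.7408] v=[-1.1548]
Step 14: x=[3.5616] v=[-1.1945]
Step 15: x=[3.3779] v=[-1.2246]
Step 16: x=[3.1912] v=[-1.2449]
Step 17: x=[3.0029] v=[-1.2551]
Step 18: x=[2.8146] v=[-1.2553]
Step 19: x=[2.6278] v=[-1.2454]
Step 20: x=[2.4440] v=[-1.2255]
Step 21: x=[2.2646] v=[-1.1957]
Step 22: x=[2.0912] v=[-1.1563]
Step 23: x=[1.9251] v=[-1.1076]
Step 24: x=[1.7676] v=[-1.0500]
Step 25: x=[1.6200] v=[-0.9840]
Step 26: x=[1.4835] v=[-0.9101]
Step 27: x=[1.3592] v=[-0.8289]
Step 28: x=[1.2481] v=[-0.7410]
Step 29: x=[1.1510] v=[-0.6471]
Step 30: x=[1.0688] v=[-0.5480]
Step 31: x=[1.0021] v=[-0.4445]
Step 32: x=[0.9515] v=[-0.3375]
Step 33: x=[0.9173] v=[-0.2278]
Step 34: x=[0.8999] v=[-0.1162]
Step 35: x=[0.8993] v=[-0.0037]
Step 36: x=[0.9156] v=[0.1088]
First v>=0 after going negative at step 36, time=5.4000

Answer: 5.4000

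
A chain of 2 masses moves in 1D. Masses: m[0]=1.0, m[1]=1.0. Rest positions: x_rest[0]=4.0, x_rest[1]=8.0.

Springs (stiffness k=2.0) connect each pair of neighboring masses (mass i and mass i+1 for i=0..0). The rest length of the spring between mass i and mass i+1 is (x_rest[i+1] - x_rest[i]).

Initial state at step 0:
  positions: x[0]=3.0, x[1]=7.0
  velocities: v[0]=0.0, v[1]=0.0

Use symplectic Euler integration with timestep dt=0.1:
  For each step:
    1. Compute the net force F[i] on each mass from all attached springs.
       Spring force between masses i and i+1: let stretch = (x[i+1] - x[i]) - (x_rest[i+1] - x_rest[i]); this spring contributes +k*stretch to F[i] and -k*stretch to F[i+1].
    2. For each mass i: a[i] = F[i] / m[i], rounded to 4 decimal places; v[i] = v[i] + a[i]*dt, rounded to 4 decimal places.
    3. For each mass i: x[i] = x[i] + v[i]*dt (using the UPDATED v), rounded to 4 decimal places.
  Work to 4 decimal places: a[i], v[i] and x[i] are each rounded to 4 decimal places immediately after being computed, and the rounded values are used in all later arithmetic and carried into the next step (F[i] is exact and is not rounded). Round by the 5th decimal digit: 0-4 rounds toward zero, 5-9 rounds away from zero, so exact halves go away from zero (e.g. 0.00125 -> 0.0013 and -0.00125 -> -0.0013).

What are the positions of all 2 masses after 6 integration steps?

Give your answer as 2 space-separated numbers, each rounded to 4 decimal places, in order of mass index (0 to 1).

Step 0: x=[3.0000 7.0000] v=[0.0000 0.0000]
Step 1: x=[3.0000 7.0000] v=[0.0000 0.0000]
Step 2: x=[3.0000 7.0000] v=[0.0000 0.0000]
Step 3: x=[3.0000 7.0000] v=[0.0000 0.0000]
Step 4: x=[3.0000 7.0000] v=[0.0000 0.0000]
Step 5: x=[3.0000 7.0000] v=[0.0000 0.0000]
Step 6: x=[3.0000 7.0000] v=[0.0000 0.0000]

Answer: 3.0000 7.0000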